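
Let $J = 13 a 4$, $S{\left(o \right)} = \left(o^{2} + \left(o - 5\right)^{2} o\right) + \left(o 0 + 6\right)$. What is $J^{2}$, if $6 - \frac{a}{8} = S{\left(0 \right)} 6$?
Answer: $155750400$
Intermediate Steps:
$S{\left(o \right)} = 6 + o^{2} + o \left(-5 + o\right)^{2}$ ($S{\left(o \right)} = \left(o^{2} + \left(-5 + o\right)^{2} o\right) + \left(0 + 6\right) = \left(o^{2} + o \left(-5 + o\right)^{2}\right) + 6 = 6 + o^{2} + o \left(-5 + o\right)^{2}$)
$a = -240$ ($a = 48 - 8 \left(6 + 0^{2} + 0 \left(-5 + 0\right)^{2}\right) 6 = 48 - 8 \left(6 + 0 + 0 \left(-5\right)^{2}\right) 6 = 48 - 8 \left(6 + 0 + 0 \cdot 25\right) 6 = 48 - 8 \left(6 + 0 + 0\right) 6 = 48 - 8 \cdot 6 \cdot 6 = 48 - 288 = -240$)
$J = -12480$ ($J = 13 \left(-240\right) 4 = \left(-3120\right) 4 = -12480$)
$J^{2} = \left(-12480\right)^{2} = 155750400$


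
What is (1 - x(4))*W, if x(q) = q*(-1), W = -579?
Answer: -2895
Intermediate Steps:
x(q) = -q
(1 - x(4))*W = (1 - (-1)*4)*(-579) = (1 - 1*(-4))*(-579) = (1 + 4)*(-579) = 5*(-579) = -2895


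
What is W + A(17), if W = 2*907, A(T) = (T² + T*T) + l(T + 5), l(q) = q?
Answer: 2414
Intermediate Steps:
A(T) = 5 + T + 2*T² (A(T) = (T² + T*T) + (T + 5) = (T² + T²) + (5 + T) = 2*T² + (5 + T) = 5 + T + 2*T²)
W = 1814
W + A(17) = 1814 + (5 + 17 + 2*17²) = 1814 + (5 + 17 + 2*289) = 1814 + (5 + 17 + 578) = 1814 + 600 = 2414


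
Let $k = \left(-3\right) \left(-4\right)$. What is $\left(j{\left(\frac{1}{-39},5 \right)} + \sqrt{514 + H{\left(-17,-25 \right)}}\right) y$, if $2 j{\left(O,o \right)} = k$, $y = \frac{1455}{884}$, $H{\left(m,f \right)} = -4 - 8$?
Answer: $\frac{4365}{442} + \frac{1455 \sqrt{502}}{884} \approx 46.753$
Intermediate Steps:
$H{\left(m,f \right)} = -12$ ($H{\left(m,f \right)} = -4 - 8 = -12$)
$y = \frac{1455}{884}$ ($y = 1455 \cdot \frac{1}{884} = \frac{1455}{884} \approx 1.6459$)
$k = 12$
$j{\left(O,o \right)} = 6$ ($j{\left(O,o \right)} = \frac{1}{2} \cdot 12 = 6$)
$\left(j{\left(\frac{1}{-39},5 \right)} + \sqrt{514 + H{\left(-17,-25 \right)}}\right) y = \left(6 + \sqrt{514 - 12}\right) \frac{1455}{884} = \left(6 + \sqrt{502}\right) \frac{1455}{884} = \frac{4365}{442} + \frac{1455 \sqrt{502}}{884}$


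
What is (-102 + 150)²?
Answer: 2304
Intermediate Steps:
(-102 + 150)² = 48² = 2304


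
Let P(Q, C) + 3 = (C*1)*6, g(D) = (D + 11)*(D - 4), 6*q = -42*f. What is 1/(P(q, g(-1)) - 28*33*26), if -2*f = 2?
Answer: -1/24327 ≈ -4.1107e-5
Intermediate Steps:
f = -1 (f = -½*2 = -1)
q = 7 (q = (-42*(-1))/6 = (⅙)*42 = 7)
g(D) = (-4 + D)*(11 + D) (g(D) = (11 + D)*(-4 + D) = (-4 + D)*(11 + D))
P(Q, C) = -3 + 6*C (P(Q, C) = -3 + (C*1)*6 = -3 + C*6 = -3 + 6*C)
1/(P(q, g(-1)) - 28*33*26) = 1/((-3 + 6*(-44 + (-1)² + 7*(-1))) - 28*33*26) = 1/((-3 + 6*(-44 + 1 - 7)) - 924*26) = 1/((-3 + 6*(-50)) - 24024) = 1/((-3 - 300) - 24024) = 1/(-303 - 24024) = 1/(-24327) = -1/24327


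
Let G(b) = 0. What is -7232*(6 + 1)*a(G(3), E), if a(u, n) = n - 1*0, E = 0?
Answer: 0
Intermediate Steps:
a(u, n) = n (a(u, n) = n + 0 = n)
-7232*(6 + 1)*a(G(3), E) = -7232*(6 + 1)*0 = -50624*0 = -7232*0 = 0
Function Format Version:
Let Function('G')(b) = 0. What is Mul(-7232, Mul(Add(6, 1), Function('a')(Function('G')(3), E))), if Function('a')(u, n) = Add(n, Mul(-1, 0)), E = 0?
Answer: 0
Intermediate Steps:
Function('a')(u, n) = n (Function('a')(u, n) = Add(n, 0) = n)
Mul(-7232, Mul(Add(6, 1), Function('a')(Function('G')(3), E))) = Mul(-7232, Mul(Add(6, 1), 0)) = Mul(-7232, Mul(7, 0)) = Mul(-7232, 0) = 0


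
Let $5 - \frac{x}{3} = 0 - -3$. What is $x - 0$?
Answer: $6$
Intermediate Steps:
$x = 6$ ($x = 15 - 3 \left(0 - -3\right) = 15 - 3 \left(0 + 3\right) = 15 - 9 = 6$)
$x - 0 = 6 - 0 = 6 + 0 = 6$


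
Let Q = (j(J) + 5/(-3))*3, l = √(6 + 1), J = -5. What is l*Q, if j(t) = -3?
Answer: -14*√7 ≈ -37.041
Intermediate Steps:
l = √7 ≈ 2.6458
Q = -14 (Q = (-3 + 5/(-3))*3 = (-3 + 5*(-⅓))*3 = (-3 - 5/3)*3 = -14/3*3 = -14)
l*Q = √7*(-14) = -14*√7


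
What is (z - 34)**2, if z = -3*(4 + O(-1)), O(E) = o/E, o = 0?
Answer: 2116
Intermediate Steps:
O(E) = 0 (O(E) = 0/E = 0)
z = -12 (z = -3*(4 + 0) = -3*4 = -12)
(z - 34)**2 = (-12 - 34)**2 = (-46)**2 = 2116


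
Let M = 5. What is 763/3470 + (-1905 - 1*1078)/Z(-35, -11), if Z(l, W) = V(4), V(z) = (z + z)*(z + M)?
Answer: -5148037/124920 ≈ -41.211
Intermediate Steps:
V(z) = 2*z*(5 + z) (V(z) = (z + z)*(z + 5) = (2*z)*(5 + z) = 2*z*(5 + z))
Z(l, W) = 72 (Z(l, W) = 2*4*(5 + 4) = 2*4*9 = 72)
763/3470 + (-1905 - 1*1078)/Z(-35, -11) = 763/3470 + (-1905 - 1*1078)/72 = 763*(1/3470) + (-1905 - 1078)*(1/72) = 763/3470 - 2983*1/72 = 763/3470 - 2983/72 = -5148037/124920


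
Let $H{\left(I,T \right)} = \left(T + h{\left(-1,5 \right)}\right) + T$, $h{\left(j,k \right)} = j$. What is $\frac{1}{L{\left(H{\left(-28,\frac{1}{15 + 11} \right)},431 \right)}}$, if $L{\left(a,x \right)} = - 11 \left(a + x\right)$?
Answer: $- \frac{13}{61501} \approx -0.00021138$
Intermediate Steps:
$H{\left(I,T \right)} = -1 + 2 T$ ($H{\left(I,T \right)} = \left(T - 1\right) + T = \left(-1 + T\right) + T = -1 + 2 T$)
$L{\left(a,x \right)} = - 11 a - 11 x$
$\frac{1}{L{\left(H{\left(-28,\frac{1}{15 + 11} \right)},431 \right)}} = \frac{1}{- 11 \left(-1 + \frac{2}{15 + 11}\right) - 4741} = \frac{1}{- 11 \left(-1 + \frac{2}{26}\right) - 4741} = \frac{1}{- 11 \left(-1 + 2 \cdot \frac{1}{26}\right) - 4741} = \frac{1}{- 11 \left(-1 + \frac{1}{13}\right) - 4741} = \frac{1}{\left(-11\right) \left(- \frac{12}{13}\right) - 4741} = \frac{1}{\frac{132}{13} - 4741} = \frac{1}{- \frac{61501}{13}} = - \frac{13}{61501}$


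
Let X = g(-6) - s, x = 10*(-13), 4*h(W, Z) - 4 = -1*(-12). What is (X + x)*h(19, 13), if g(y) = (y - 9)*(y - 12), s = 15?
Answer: 500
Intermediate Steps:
h(W, Z) = 4 (h(W, Z) = 1 + (-1*(-12))/4 = 1 + (1/4)*12 = 1 + 3 = 4)
g(y) = (-12 + y)*(-9 + y) (g(y) = (-9 + y)*(-12 + y) = (-12 + y)*(-9 + y))
x = -130
X = 255 (X = (108 + (-6)**2 - 21*(-6)) - 1*15 = (108 + 36 + 126) - 15 = 270 - 15 = 255)
(X + x)*h(19, 13) = (255 - 130)*4 = 125*4 = 500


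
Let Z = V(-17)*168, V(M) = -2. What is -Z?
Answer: 336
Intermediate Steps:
Z = -336 (Z = -2*168 = -336)
-Z = -1*(-336) = 336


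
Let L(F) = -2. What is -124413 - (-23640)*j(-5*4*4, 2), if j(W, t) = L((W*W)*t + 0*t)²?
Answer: -29853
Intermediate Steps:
j(W, t) = 4 (j(W, t) = (-2)² = 4)
-124413 - (-23640)*j(-5*4*4, 2) = -124413 - (-23640)*4 = -124413 - 1*(-94560) = -124413 + 94560 = -29853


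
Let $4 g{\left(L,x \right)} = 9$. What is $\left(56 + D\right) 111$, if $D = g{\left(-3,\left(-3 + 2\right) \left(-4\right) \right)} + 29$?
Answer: $\frac{38739}{4} \approx 9684.8$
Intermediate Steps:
$g{\left(L,x \right)} = \frac{9}{4}$ ($g{\left(L,x \right)} = \frac{1}{4} \cdot 9 = \frac{9}{4}$)
$D = \frac{125}{4}$ ($D = \frac{9}{4} + 29 = \frac{125}{4} \approx 31.25$)
$\left(56 + D\right) 111 = \left(56 + \frac{125}{4}\right) 111 = \frac{349}{4} \cdot 111 = \frac{38739}{4}$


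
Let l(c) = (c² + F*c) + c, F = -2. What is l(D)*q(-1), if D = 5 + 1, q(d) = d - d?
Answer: 0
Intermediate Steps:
q(d) = 0
D = 6
l(c) = c² - c (l(c) = (c² - 2*c) + c = c² - c)
l(D)*q(-1) = (6*(-1 + 6))*0 = (6*5)*0 = 30*0 = 0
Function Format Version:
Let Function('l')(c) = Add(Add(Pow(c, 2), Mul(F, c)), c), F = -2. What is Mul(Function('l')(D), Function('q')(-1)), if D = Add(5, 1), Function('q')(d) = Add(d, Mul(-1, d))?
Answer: 0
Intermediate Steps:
Function('q')(d) = 0
D = 6
Function('l')(c) = Add(Pow(c, 2), Mul(-1, c)) (Function('l')(c) = Add(Add(Pow(c, 2), Mul(-2, c)), c) = Add(Pow(c, 2), Mul(-1, c)))
Mul(Function('l')(D), Function('q')(-1)) = Mul(Mul(6, Add(-1, 6)), 0) = Mul(Mul(6, 5), 0) = Mul(30, 0) = 0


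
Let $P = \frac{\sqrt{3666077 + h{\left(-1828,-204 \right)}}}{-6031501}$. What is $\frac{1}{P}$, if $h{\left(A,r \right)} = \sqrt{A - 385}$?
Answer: $- \frac{6031501}{\sqrt{3666077 + i \sqrt{2213}}} \approx -3150.1 + 0.020211 i$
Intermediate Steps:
$h{\left(A,r \right)} = \sqrt{-385 + A}$
$P = - \frac{\sqrt{3666077 + i \sqrt{2213}}}{6031501}$ ($P = \frac{\sqrt{3666077 + \sqrt{-385 - 1828}}}{-6031501} = \sqrt{3666077 + \sqrt{-2213}} \left(- \frac{1}{6031501}\right) = \sqrt{3666077 + i \sqrt{2213}} \left(- \frac{1}{6031501}\right) = - \frac{\sqrt{3666077 + i \sqrt{2213}}}{6031501} \approx -0.00031745 - 2.0367 \cdot 10^{-9} i$)
$\frac{1}{P} = \frac{1}{\left(- \frac{1}{6031501}\right) \sqrt{3666077 + i \sqrt{2213}}} = - \frac{6031501}{\sqrt{3666077 + i \sqrt{2213}}}$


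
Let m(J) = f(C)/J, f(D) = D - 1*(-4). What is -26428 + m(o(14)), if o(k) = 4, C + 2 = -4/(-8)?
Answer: -211419/8 ≈ -26427.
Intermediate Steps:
C = -3/2 (C = -2 - 4/(-8) = -2 - 4*(-⅛) = -2 + ½ = -3/2 ≈ -1.5000)
f(D) = 4 + D (f(D) = D + 4 = 4 + D)
m(J) = 5/(2*J) (m(J) = (4 - 3/2)/J = 5/(2*J))
-26428 + m(o(14)) = -26428 + (5/2)/4 = -26428 + (5/2)*(¼) = -26428 + 5/8 = -211419/8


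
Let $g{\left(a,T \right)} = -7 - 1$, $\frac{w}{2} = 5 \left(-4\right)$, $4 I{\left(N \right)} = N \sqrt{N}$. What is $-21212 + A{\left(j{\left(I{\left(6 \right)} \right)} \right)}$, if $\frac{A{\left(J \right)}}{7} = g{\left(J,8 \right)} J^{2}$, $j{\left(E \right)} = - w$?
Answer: $-110812$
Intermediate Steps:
$I{\left(N \right)} = \frac{N^{\frac{3}{2}}}{4}$ ($I{\left(N \right)} = \frac{N \sqrt{N}}{4} = \frac{N^{\frac{3}{2}}}{4}$)
$w = -40$ ($w = 2 \cdot 5 \left(-4\right) = 2 \left(-20\right) = -40$)
$g{\left(a,T \right)} = -8$ ($g{\left(a,T \right)} = -7 - 1 = -8$)
$j{\left(E \right)} = 40$ ($j{\left(E \right)} = \left(-1\right) \left(-40\right) = 40$)
$A{\left(J \right)} = - 56 J^{2}$ ($A{\left(J \right)} = 7 \left(- 8 J^{2}\right) = - 56 J^{2}$)
$-21212 + A{\left(j{\left(I{\left(6 \right)} \right)} \right)} = -21212 - 56 \cdot 40^{2} = -21212 - 89600 = -110812$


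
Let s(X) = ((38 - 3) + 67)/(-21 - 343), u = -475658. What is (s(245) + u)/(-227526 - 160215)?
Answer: 86569807/70568862 ≈ 1.2267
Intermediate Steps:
s(X) = -51/182 (s(X) = (35 + 67)/(-364) = 102*(-1/364) = -51/182)
(s(245) + u)/(-227526 - 160215) = (-51/182 - 475658)/(-227526 - 160215) = -86569807/182/(-387741) = -86569807/182*(-1/387741) = 86569807/70568862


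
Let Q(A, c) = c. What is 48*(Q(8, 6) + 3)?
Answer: 432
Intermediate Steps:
48*(Q(8, 6) + 3) = 48*(6 + 3) = 48*9 = 432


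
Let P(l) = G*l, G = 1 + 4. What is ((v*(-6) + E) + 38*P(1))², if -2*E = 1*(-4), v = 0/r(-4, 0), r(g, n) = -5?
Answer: 36864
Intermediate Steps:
G = 5
v = 0 (v = 0/(-5) = 0*(-⅕) = 0)
E = 2 (E = -(-4)/2 = -½*(-4) = 2)
P(l) = 5*l
((v*(-6) + E) + 38*P(1))² = ((0*(-6) + 2) + 38*(5*1))² = ((0 + 2) + 38*5)² = (2 + 190)² = 192² = 36864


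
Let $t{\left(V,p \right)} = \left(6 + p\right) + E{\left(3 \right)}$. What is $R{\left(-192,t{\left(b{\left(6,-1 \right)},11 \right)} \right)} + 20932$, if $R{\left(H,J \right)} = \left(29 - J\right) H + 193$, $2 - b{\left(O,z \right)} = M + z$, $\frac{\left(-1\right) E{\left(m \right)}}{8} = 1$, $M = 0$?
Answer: $17285$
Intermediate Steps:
$E{\left(m \right)} = -8$ ($E{\left(m \right)} = \left(-8\right) 1 = -8$)
$b{\left(O,z \right)} = 2 - z$ ($b{\left(O,z \right)} = 2 - \left(0 + z\right) = 2 - z$)
$t{\left(V,p \right)} = -2 + p$ ($t{\left(V,p \right)} = \left(6 + p\right) - 8 = -2 + p$)
$R{\left(H,J \right)} = 193 + H \left(29 - J\right)$ ($R{\left(H,J \right)} = H \left(29 - J\right) + 193 = 193 + H \left(29 - J\right)$)
$R{\left(-192,t{\left(b{\left(6,-1 \right)},11 \right)} \right)} + 20932 = \left(193 + 29 \left(-192\right) - - 192 \left(-2 + 11\right)\right) + 20932 = \left(193 - 5568 - \left(-192\right) 9\right) + 20932 = \left(193 - 5568 + 1728\right) + 20932 = -3647 + 20932 = 17285$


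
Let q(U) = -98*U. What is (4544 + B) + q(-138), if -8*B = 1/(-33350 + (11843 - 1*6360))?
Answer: 4028007649/222936 ≈ 18068.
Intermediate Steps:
B = 1/222936 (B = -1/(8*(-33350 + (11843 - 1*6360))) = -1/(8*(-33350 + (11843 - 6360))) = -1/(8*(-33350 + 5483)) = -⅛/(-27867) = -⅛*(-1/27867) = 1/222936 ≈ 4.4856e-6)
(4544 + B) + q(-138) = (4544 + 1/222936) - 98*(-138) = 1013021185/222936 + 13524 = 4028007649/222936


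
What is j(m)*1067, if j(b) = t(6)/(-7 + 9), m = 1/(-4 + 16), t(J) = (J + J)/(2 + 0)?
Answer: 3201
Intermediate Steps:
t(J) = J (t(J) = (2*J)/2 = (2*J)*(1/2) = J)
m = 1/12 ≈ 0.083333
j(b) = 3 (j(b) = 6/(-7 + 9) = 6/2 = (1/2)*6 = 3)
j(m)*1067 = 3*1067 = 3201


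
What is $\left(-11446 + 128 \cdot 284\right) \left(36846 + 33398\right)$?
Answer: $1749497064$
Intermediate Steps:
$\left(-11446 + 128 \cdot 284\right) \left(36846 + 33398\right) = \left(-11446 + 36352\right) 70244 = 24906 \cdot 70244 = 1749497064$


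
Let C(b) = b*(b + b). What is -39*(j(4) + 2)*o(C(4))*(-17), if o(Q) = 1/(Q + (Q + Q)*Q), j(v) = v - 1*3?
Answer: 153/160 ≈ 0.95625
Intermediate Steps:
C(b) = 2*b**2 (C(b) = b*(2*b) = 2*b**2)
j(v) = -3 + v (j(v) = v - 3 = -3 + v)
o(Q) = 1/(Q + 2*Q**2) (o(Q) = 1/(Q + (2*Q)*Q) = 1/(Q + 2*Q**2))
-39*(j(4) + 2)*o(C(4))*(-17) = -39*((-3 + 4) + 2)*1/(((2*4**2))*(1 + 2*(2*4**2)))*(-17) = -39*(1 + 2)*1/(((2*16))*(1 + 2*(2*16)))*(-17) = -117*1/(32*(1 + 2*32))*(-17) = -117*1/(32*(1 + 64))*(-17) = -117*(1/32)/65*(-17) = -117*(1/32)*(1/65)*(-17) = -117/2080*(-17) = -39*3/2080*(-17) = -9/160*(-17) = 153/160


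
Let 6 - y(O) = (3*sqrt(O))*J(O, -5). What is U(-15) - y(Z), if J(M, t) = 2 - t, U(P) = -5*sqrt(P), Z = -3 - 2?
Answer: -6 - 5*I*sqrt(15) + 21*I*sqrt(5) ≈ -6.0 + 27.592*I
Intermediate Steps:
Z = -5
y(O) = 6 - 21*sqrt(O) (y(O) = 6 - 3*sqrt(O)*(2 - 1*(-5)) = 6 - 3*sqrt(O)*(2 + 5) = 6 - 3*sqrt(O)*7 = 6 - 21*sqrt(O))
U(-15) - y(Z) = -5*I*sqrt(15) - (6 - 21*I*sqrt(5)) = -5*I*sqrt(15) + (-6 + 21*I*sqrt(5)) = -6 - 5*I*sqrt(15) + 21*I*sqrt(5)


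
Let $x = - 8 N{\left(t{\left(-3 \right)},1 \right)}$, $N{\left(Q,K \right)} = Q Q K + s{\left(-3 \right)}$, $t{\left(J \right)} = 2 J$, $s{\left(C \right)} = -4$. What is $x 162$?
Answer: $-41472$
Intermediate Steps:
$N{\left(Q,K \right)} = -4 + K Q^{2}$ ($N{\left(Q,K \right)} = Q Q K - 4 = Q^{2} K - 4 = K Q^{2} - 4 = -4 + K Q^{2}$)
$x = -256$ ($x = - 8 \left(-4 + 1 \left(2 \left(-3\right)\right)^{2}\right) = - 8 \left(-4 + 1 \left(-6\right)^{2}\right) = - 8 \left(-4 + 1 \cdot 36\right) = - 8 \left(-4 + 36\right) = \left(-8\right) 32 = -256$)
$x 162 = \left(-256\right) 162 = -41472$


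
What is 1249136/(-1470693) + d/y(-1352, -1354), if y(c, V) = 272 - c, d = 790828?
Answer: 41465593105/85300194 ≈ 486.11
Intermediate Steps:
1249136/(-1470693) + d/y(-1352, -1354) = 1249136/(-1470693) + 790828/(272 - 1*(-1352)) = 1249136*(-1/1470693) + 790828/(272 + 1352) = -178448/210099 + 790828/1624 = -178448/210099 + 790828*(1/1624) = -178448/210099 + 197707/406 = 41465593105/85300194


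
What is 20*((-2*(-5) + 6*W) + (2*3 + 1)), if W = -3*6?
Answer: -1820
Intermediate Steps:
W = -18
20*((-2*(-5) + 6*W) + (2*3 + 1)) = 20*((-2*(-5) + 6*(-18)) + (2*3 + 1)) = 20*((10 - 108) + (6 + 1)) = 20*(-98 + 7) = 20*(-91) = -1820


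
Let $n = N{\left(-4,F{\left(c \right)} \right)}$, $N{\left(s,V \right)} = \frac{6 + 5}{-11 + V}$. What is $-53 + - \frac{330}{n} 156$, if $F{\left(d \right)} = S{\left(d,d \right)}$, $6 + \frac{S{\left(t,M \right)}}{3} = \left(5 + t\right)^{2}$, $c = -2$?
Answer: $9307$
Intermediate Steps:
$S{\left(t,M \right)} = -18 + 3 \left(5 + t\right)^{2}$
$F{\left(d \right)} = -18 + 3 \left(5 + d\right)^{2}$
$N{\left(s,V \right)} = \frac{11}{-11 + V}$
$n = - \frac{11}{2}$ ($n = \frac{11}{-11 - \left(18 - 3 \left(5 - 2\right)^{2}\right)} = \frac{11}{-11 - \left(18 - 3 \cdot 3^{2}\right)} = \frac{11}{-11 + \left(-18 + 3 \cdot 9\right)} = \frac{11}{-11 + \left(-18 + 27\right)} = \frac{11}{-11 + 9} = \frac{11}{-2} = 11 \left(- \frac{1}{2}\right) = - \frac{11}{2} \approx -5.5$)
$-53 + - \frac{330}{n} 156 = -53 + - \frac{330}{- \frac{11}{2}} \cdot 156 = -53 + \left(-330\right) \left(- \frac{2}{11}\right) 156 = -53 + 60 \cdot 156 = -53 + 9360 = 9307$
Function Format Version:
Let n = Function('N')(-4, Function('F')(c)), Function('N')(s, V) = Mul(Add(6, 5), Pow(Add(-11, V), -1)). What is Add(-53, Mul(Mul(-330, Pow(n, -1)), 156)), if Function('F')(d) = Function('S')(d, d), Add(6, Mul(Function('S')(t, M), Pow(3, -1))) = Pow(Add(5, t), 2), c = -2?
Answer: 9307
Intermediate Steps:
Function('S')(t, M) = Add(-18, Mul(3, Pow(Add(5, t), 2)))
Function('F')(d) = Add(-18, Mul(3, Pow(Add(5, d), 2)))
Function('N')(s, V) = Mul(11, Pow(Add(-11, V), -1))
n = Rational(-11, 2) (n = Mul(11, Pow(Add(-11, Add(-18, Mul(3, Pow(Add(5, -2), 2)))), -1)) = Mul(11, Pow(Add(-11, Add(-18, Mul(3, Pow(3, 2)))), -1)) = Mul(11, Pow(Add(-11, Add(-18, Mul(3, 9))), -1)) = Mul(11, Pow(Add(-11, Add(-18, 27)), -1)) = Mul(11, Pow(Add(-11, 9), -1)) = Mul(11, Pow(-2, -1)) = Mul(11, Rational(-1, 2)) = Rational(-11, 2) ≈ -5.5000)
Add(-53, Mul(Mul(-330, Pow(n, -1)), 156)) = Add(-53, Mul(Mul(-330, Pow(Rational(-11, 2), -1)), 156)) = Add(-53, Mul(Mul(-330, Rational(-2, 11)), 156)) = Add(-53, Mul(60, 156)) = Add(-53, 9360) = 9307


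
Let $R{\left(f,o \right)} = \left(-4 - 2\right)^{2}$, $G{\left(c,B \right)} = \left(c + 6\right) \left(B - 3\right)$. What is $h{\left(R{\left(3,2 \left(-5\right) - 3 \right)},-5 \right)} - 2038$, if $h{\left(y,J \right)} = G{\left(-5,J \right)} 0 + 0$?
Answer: $-2038$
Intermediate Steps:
$G{\left(c,B \right)} = \left(-3 + B\right) \left(6 + c\right)$ ($G{\left(c,B \right)} = \left(6 + c\right) \left(-3 + B\right) = \left(-3 + B\right) \left(6 + c\right)$)
$R{\left(f,o \right)} = 36$ ($R{\left(f,o \right)} = \left(-6\right)^{2} = 36$)
$h{\left(y,J \right)} = 0$ ($h{\left(y,J \right)} = \left(-18 - -15 + 6 J + J \left(-5\right)\right) 0 + 0 = \left(-18 + 15 + 6 J - 5 J\right) 0 + 0 = \left(-3 + J\right) 0 + 0 = 0 + 0 = 0$)
$h{\left(R{\left(3,2 \left(-5\right) - 3 \right)},-5 \right)} - 2038 = 0 - 2038 = -2038$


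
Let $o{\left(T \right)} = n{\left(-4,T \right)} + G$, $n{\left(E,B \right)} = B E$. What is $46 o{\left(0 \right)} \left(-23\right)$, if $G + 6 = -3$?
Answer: $9522$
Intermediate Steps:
$G = -9$ ($G = -6 - 3 = -9$)
$o{\left(T \right)} = -9 - 4 T$ ($o{\left(T \right)} = T \left(-4\right) - 9 = - 4 T - 9 = -9 - 4 T$)
$46 o{\left(0 \right)} \left(-23\right) = 46 \left(-9 - 0\right) \left(-23\right) = 46 \left(-9 + 0\right) \left(-23\right) = 46 \left(-9\right) \left(-23\right) = \left(-414\right) \left(-23\right) = 9522$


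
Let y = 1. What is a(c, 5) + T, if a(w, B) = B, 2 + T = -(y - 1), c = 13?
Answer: 3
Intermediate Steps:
T = -2 (T = -2 - (1 - 1) = -2 - 1*0 = -2 + 0 = -2)
a(c, 5) + T = 5 - 2 = 3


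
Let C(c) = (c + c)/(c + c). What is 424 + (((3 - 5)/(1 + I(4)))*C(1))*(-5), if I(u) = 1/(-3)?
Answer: 439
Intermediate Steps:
C(c) = 1 (C(c) = (2*c)/((2*c)) = (2*c)*(1/(2*c)) = 1)
I(u) = -1/3
424 + (((3 - 5)/(1 + I(4)))*C(1))*(-5) = 424 + (((3 - 5)/(1 - 1/3))*1)*(-5) = 424 + (-2/2/3*1)*(-5) = 424 + (-2*3/2*1)*(-5) = 424 - 3*1*(-5) = 424 - 3*(-5) = 424 + 15 = 439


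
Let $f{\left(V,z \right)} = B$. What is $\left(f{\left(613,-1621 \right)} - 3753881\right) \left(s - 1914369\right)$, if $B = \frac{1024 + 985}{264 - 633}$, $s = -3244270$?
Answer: $\frac{174284505124942}{9} \approx 1.9365 \cdot 10^{13}$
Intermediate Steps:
$B = - \frac{49}{9}$ ($B = \frac{2009}{-369} = 2009 \left(- \frac{1}{369}\right) = - \frac{49}{9} \approx -5.4444$)
$f{\left(V,z \right)} = - \frac{49}{9}$
$\left(f{\left(613,-1621 \right)} - 3753881\right) \left(s - 1914369\right) = \left(- \frac{49}{9} - 3753881\right) \left(-3244270 - 1914369\right) = \left(- \frac{33784978}{9}\right) \left(-5158639\right) = \frac{174284505124942}{9}$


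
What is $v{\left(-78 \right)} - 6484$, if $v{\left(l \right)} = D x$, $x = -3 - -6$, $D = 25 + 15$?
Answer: $-6364$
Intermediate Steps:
$D = 40$
$x = 3$ ($x = -3 + 6 = 3$)
$v{\left(l \right)} = 120$ ($v{\left(l \right)} = 40 \cdot 3 = 120$)
$v{\left(-78 \right)} - 6484 = 120 - 6484 = -6364$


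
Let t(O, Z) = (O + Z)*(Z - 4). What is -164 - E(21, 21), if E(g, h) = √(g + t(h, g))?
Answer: -164 - 7*√15 ≈ -191.11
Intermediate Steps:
t(O, Z) = (-4 + Z)*(O + Z) (t(O, Z) = (O + Z)*(-4 + Z) = (-4 + Z)*(O + Z))
E(g, h) = √(g² - 4*h - 3*g + g*h) (E(g, h) = √(g + (g² - 4*h - 4*g + h*g)) = √(g + (g² - 4*h - 4*g + g*h)) = √(g + (g² - 4*g - 4*h + g*h)) = √(g² - 4*h - 3*g + g*h))
-164 - E(21, 21) = -164 - √(21² - 4*21 - 3*21 + 21*21) = -164 - √(441 - 84 - 63 + 441) = -164 - √735 = -164 - 7*√15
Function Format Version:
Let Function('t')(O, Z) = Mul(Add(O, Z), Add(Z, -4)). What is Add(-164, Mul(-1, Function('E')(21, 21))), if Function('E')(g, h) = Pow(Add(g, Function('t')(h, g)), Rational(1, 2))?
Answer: Add(-164, Mul(-7, Pow(15, Rational(1, 2)))) ≈ -191.11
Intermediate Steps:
Function('t')(O, Z) = Mul(Add(-4, Z), Add(O, Z)) (Function('t')(O, Z) = Mul(Add(O, Z), Add(-4, Z)) = Mul(Add(-4, Z), Add(O, Z)))
Function('E')(g, h) = Pow(Add(Pow(g, 2), Mul(-4, h), Mul(-3, g), Mul(g, h)), Rational(1, 2)) (Function('E')(g, h) = Pow(Add(g, Add(Pow(g, 2), Mul(-4, h), Mul(-4, g), Mul(h, g))), Rational(1, 2)) = Pow(Add(g, Add(Pow(g, 2), Mul(-4, h), Mul(-4, g), Mul(g, h))), Rational(1, 2)) = Pow(Add(g, Add(Pow(g, 2), Mul(-4, g), Mul(-4, h), Mul(g, h))), Rational(1, 2)) = Pow(Add(Pow(g, 2), Mul(-4, h), Mul(-3, g), Mul(g, h)), Rational(1, 2)))
Add(-164, Mul(-1, Function('E')(21, 21))) = Add(-164, Mul(-1, Pow(Add(Pow(21, 2), Mul(-4, 21), Mul(-3, 21), Mul(21, 21)), Rational(1, 2)))) = Add(-164, Mul(-1, Pow(Add(441, -84, -63, 441), Rational(1, 2)))) = Add(-164, Mul(-1, Pow(735, Rational(1, 2)))) = Add(-164, Mul(-1, Mul(7, Pow(15, Rational(1, 2))))) = Add(-164, Mul(-7, Pow(15, Rational(1, 2))))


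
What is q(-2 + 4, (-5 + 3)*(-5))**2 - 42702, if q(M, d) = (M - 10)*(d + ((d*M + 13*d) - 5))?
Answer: 1494898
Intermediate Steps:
q(M, d) = (-10 + M)*(-5 + 14*d + M*d) (q(M, d) = (-10 + M)*(d + ((M*d + 13*d) - 5)) = (-10 + M)*(d + ((13*d + M*d) - 5)) = (-10 + M)*(d + (-5 + 13*d + M*d)) = (-10 + M)*(-5 + 14*d + M*d))
q(-2 + 4, (-5 + 3)*(-5))**2 - 42702 = (50 - 140*(-5 + 3)*(-5) - 5*(-2 + 4) + ((-5 + 3)*(-5))*(-2 + 4)**2 + 4*(-2 + 4)*((-5 + 3)*(-5)))**2 - 42702 = (50 - (-280)*(-5) - 5*2 - 2*(-5)*2**2 + 4*2*(-2*(-5)))**2 - 42702 = (50 - 140*10 - 10 + 10*4 + 4*2*10)**2 - 42702 = (50 - 1400 - 10 + 40 + 80)**2 - 42702 = (-1240)**2 - 42702 = 1537600 - 42702 = 1494898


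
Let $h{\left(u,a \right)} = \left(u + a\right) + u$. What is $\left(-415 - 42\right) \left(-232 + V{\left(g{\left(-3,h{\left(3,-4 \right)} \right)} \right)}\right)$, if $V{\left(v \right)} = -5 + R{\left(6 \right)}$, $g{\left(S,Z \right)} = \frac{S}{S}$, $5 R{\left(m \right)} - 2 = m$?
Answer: $\frac{537889}{5} \approx 1.0758 \cdot 10^{5}$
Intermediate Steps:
$R{\left(m \right)} = \frac{2}{5} + \frac{m}{5}$
$h{\left(u,a \right)} = a + 2 u$ ($h{\left(u,a \right)} = \left(a + u\right) + u = a + 2 u$)
$g{\left(S,Z \right)} = 1$
$V{\left(v \right)} = - \frac{17}{5}$ ($V{\left(v \right)} = -5 + \left(\frac{2}{5} + \frac{1}{5} \cdot 6\right) = -5 + \left(\frac{2}{5} + \frac{6}{5}\right) = -5 + \frac{8}{5} = - \frac{17}{5}$)
$\left(-415 - 42\right) \left(-232 + V{\left(g{\left(-3,h{\left(3,-4 \right)} \right)} \right)}\right) = \left(-415 - 42\right) \left(-232 - \frac{17}{5}\right) = \left(-457\right) \left(- \frac{1177}{5}\right) = \frac{537889}{5}$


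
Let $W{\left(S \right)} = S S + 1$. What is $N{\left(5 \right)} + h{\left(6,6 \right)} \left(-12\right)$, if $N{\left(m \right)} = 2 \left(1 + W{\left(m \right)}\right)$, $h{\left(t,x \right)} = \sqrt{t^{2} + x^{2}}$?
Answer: $54 - 72 \sqrt{2} \approx -47.823$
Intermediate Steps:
$W{\left(S \right)} = 1 + S^{2}$ ($W{\left(S \right)} = S^{2} + 1 = 1 + S^{2}$)
$N{\left(m \right)} = 4 + 2 m^{2}$ ($N{\left(m \right)} = 2 \left(1 + \left(1 + m^{2}\right)\right) = 2 \left(2 + m^{2}\right) = 4 + 2 m^{2}$)
$N{\left(5 \right)} + h{\left(6,6 \right)} \left(-12\right) = \left(4 + 2 \cdot 5^{2}\right) + \sqrt{6^{2} + 6^{2}} \left(-12\right) = \left(4 + 2 \cdot 25\right) + \sqrt{36 + 36} \left(-12\right) = \left(4 + 50\right) + \sqrt{72} \left(-12\right) = 54 + 6 \sqrt{2} \left(-12\right) = 54 - 72 \sqrt{2}$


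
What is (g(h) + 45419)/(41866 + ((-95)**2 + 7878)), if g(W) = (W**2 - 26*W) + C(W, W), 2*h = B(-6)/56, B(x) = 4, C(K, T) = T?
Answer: 35607797/46074896 ≈ 0.77282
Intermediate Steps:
h = 1/28 (h = (4/56)/2 = (4*(1/56))/2 = (1/2)*(1/14) = 1/28 ≈ 0.035714)
g(W) = W**2 - 25*W (g(W) = (W**2 - 26*W) + W = W**2 - 25*W)
(g(h) + 45419)/(41866 + ((-95)**2 + 7878)) = ((-25 + 1/28)/28 + 45419)/(41866 + ((-95)**2 + 7878)) = ((1/28)*(-699/28) + 45419)/(41866 + (9025 + 7878)) = (-699/784 + 45419)/(41866 + 16903) = (35607797/784)/58769 = (35607797/784)*(1/58769) = 35607797/46074896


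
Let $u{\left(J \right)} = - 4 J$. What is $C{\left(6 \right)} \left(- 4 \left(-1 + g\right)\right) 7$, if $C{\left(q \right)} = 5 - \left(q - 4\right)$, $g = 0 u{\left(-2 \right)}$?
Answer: $84$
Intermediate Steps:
$g = 0$ ($g = 0 \left(\left(-4\right) \left(-2\right)\right) = 0 \cdot 8 = 0$)
$C{\left(q \right)} = 9 - q$ ($C{\left(q \right)} = 5 - \left(-4 + q\right) = 9 - q$)
$C{\left(6 \right)} \left(- 4 \left(-1 + g\right)\right) 7 = \left(9 - 6\right) \left(- 4 \left(-1 + 0\right)\right) 7 = \left(9 - 6\right) \left(\left(-4\right) \left(-1\right)\right) 7 = 3 \cdot 4 \cdot 7 = 12 \cdot 7 = 84$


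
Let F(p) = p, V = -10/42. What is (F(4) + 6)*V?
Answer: -50/21 ≈ -2.3810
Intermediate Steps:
V = -5/21 (V = -10*1/42 = -5/21 ≈ -0.23810)
(F(4) + 6)*V = (4 + 6)*(-5/21) = 10*(-5/21) = -50/21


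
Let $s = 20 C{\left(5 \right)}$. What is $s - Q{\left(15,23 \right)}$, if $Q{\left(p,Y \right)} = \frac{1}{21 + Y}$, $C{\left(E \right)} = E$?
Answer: $\frac{4399}{44} \approx 99.977$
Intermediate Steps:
$s = 100$ ($s = 20 \cdot 5 = 100$)
$s - Q{\left(15,23 \right)} = 100 - \frac{1}{21 + 23} = 100 - \frac{1}{44} = \frac{4399}{44}$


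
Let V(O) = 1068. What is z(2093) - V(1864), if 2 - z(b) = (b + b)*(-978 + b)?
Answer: -4668456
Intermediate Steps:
z(b) = 2 - 2*b*(-978 + b) (z(b) = 2 - (b + b)*(-978 + b) = 2 - 2*b*(-978 + b))
z(2093) - V(1864) = (2 - 2*2093² + 1956*2093) - 1*1068 = (2 - 2*4380649 + 4093908) - 1068 = (2 - 8761298 + 4093908) - 1068 = -4667388 - 1068 = -4668456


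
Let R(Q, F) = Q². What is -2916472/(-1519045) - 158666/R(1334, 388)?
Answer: 2474502226231/1351612822010 ≈ 1.8308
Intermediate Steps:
-2916472/(-1519045) - 158666/R(1334, 388) = -2916472/(-1519045) - 158666/(1334²) = -2916472*(-1/1519045) - 158666/1779556 = 2916472/1519045 - 158666*1/1779556 = 2916472/1519045 - 79333/889778 = 2474502226231/1351612822010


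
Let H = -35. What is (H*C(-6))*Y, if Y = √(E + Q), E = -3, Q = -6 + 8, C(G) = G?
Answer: 210*I ≈ 210.0*I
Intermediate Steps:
Q = 2
Y = I (Y = √(-3 + 2) = √(-1) = I ≈ 1.0*I)
(H*C(-6))*Y = (-35*(-6))*I = 210*I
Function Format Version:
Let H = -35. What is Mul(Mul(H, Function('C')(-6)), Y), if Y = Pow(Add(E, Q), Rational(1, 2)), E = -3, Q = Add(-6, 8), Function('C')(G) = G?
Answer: Mul(210, I) ≈ Mul(210.00, I)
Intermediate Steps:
Q = 2
Y = I (Y = Pow(Add(-3, 2), Rational(1, 2)) = Pow(-1, Rational(1, 2)) = I ≈ Mul(1.0000, I))
Mul(Mul(H, Function('C')(-6)), Y) = Mul(Mul(-35, -6), I) = Mul(210, I)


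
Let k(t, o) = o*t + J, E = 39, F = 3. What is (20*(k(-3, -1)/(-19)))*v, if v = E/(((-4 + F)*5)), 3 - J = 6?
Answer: 0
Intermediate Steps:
J = -3 (J = 3 - 1*6 = 3 - 6 = -3)
v = -39/5 (v = 39/(((-4 + 3)*5)) = 39/((-1*5)) = 39/(-5) = 39*(-⅕) = -39/5 ≈ -7.8000)
k(t, o) = -3 + o*t (k(t, o) = o*t - 3 = -3 + o*t)
(20*(k(-3, -1)/(-19)))*v = (20*((-3 - 1*(-3))/(-19)))*(-39/5) = (20*((-3 + 3)*(-1/19)))*(-39/5) = (20*(0*(-1/19)))*(-39/5) = (20*0)*(-39/5) = 0*(-39/5) = 0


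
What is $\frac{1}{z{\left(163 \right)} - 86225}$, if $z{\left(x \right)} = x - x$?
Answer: $- \frac{1}{86225} \approx -1.1598 \cdot 10^{-5}$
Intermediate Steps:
$z{\left(x \right)} = 0$
$\frac{1}{z{\left(163 \right)} - 86225} = \frac{1}{0 - 86225} = \frac{1}{-86225} = - \frac{1}{86225}$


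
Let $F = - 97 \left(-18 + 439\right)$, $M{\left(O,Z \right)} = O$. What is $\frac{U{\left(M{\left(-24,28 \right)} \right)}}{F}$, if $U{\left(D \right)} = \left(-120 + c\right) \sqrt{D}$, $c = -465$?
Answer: $\frac{1170 i \sqrt{6}}{40837} \approx 0.070179 i$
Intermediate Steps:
$F = -40837$ ($F = \left(-97\right) 421 = -40837$)
$U{\left(D \right)} = - 585 \sqrt{D}$ ($U{\left(D \right)} = \left(-120 - 465\right) \sqrt{D} = - 585 \sqrt{D}$)
$\frac{U{\left(M{\left(-24,28 \right)} \right)}}{F} = \frac{\left(-585\right) \sqrt{-24}}{-40837} = - 585 \cdot 2 i \sqrt{6} \left(- \frac{1}{40837}\right) = - 1170 i \sqrt{6} \left(- \frac{1}{40837}\right) = \frac{1170 i \sqrt{6}}{40837}$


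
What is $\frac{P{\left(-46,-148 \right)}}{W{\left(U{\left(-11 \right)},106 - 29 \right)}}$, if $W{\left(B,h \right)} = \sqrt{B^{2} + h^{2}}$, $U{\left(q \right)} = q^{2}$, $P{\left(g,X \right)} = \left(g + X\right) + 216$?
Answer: $\frac{\sqrt{170}}{85} \approx 0.15339$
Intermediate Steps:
$P{\left(g,X \right)} = 216 + X + g$ ($P{\left(g,X \right)} = \left(X + g\right) + 216 = 216 + X + g$)
$\frac{P{\left(-46,-148 \right)}}{W{\left(U{\left(-11 \right)},106 - 29 \right)}} = \frac{216 - 148 - 46}{\sqrt{\left(\left(-11\right)^{2}\right)^{2} + \left(106 - 29\right)^{2}}} = \frac{22}{\sqrt{121^{2} + \left(106 - 29\right)^{2}}} = \frac{22}{\sqrt{14641 + 77^{2}}} = \frac{22}{\sqrt{14641 + 5929}} = \frac{22}{\sqrt{20570}} = \frac{22}{11 \sqrt{170}} = 22 \frac{\sqrt{170}}{1870} = \frac{\sqrt{170}}{85}$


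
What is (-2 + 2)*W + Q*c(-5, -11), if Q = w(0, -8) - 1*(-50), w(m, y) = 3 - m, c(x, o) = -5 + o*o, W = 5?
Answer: 6148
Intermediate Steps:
c(x, o) = -5 + o**2
Q = 53 (Q = (3 - 1*0) - 1*(-50) = (3 + 0) + 50 = 3 + 50 = 53)
(-2 + 2)*W + Q*c(-5, -11) = (-2 + 2)*5 + 53*(-5 + (-11)**2) = 0*5 + 53*(-5 + 121) = 0 + 53*116 = 0 + 6148 = 6148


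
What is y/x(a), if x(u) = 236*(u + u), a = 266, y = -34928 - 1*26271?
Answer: -3221/6608 ≈ -0.48744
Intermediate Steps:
y = -61199 (y = -34928 - 26271 = -61199)
x(u) = 472*u (x(u) = 236*(2*u) = 472*u)
y/x(a) = -61199/(472*266) = -61199/125552 = -61199*1/125552 = -3221/6608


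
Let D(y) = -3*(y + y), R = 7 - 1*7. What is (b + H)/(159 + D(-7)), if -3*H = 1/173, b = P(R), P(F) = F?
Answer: -1/104319 ≈ -9.5860e-6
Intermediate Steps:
R = 0 (R = 7 - 7 = 0)
D(y) = -6*y
b = 0
H = -1/519 (H = -1/3/173 = -1/3*1/173 = -1/519 ≈ -0.0019268)
(b + H)/(159 + D(-7)) = (0 - 1/519)/(159 - 6*(-7)) = -1/(519*(159 + 42)) = -1/519/201 = -1/519*1/201 = -1/104319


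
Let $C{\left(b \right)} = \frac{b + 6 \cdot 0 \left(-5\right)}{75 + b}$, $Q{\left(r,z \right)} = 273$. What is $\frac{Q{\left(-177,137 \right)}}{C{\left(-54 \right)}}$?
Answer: $- \frac{637}{6} \approx -106.17$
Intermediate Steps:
$C{\left(b \right)} = \frac{b}{75 + b}$ ($C{\left(b \right)} = \frac{b + 0 \left(-5\right)}{75 + b} = \frac{b + 0}{75 + b} = \frac{b}{75 + b}$)
$\frac{Q{\left(-177,137 \right)}}{C{\left(-54 \right)}} = \frac{273}{\left(-54\right) \frac{1}{75 - 54}} = \frac{273}{\left(-54\right) \frac{1}{21}} = \frac{273}{- \frac{18}{7}} = 273 \left(- \frac{7}{18}\right) = - \frac{637}{6}$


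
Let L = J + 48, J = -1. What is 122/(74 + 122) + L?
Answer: 4667/98 ≈ 47.622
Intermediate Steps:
L = 47 (L = -1 + 48 = 47)
122/(74 + 122) + L = 122/(74 + 122) + 47 = 122/196 + 47 = (1/196)*122 + 47 = 61/98 + 47 = 4667/98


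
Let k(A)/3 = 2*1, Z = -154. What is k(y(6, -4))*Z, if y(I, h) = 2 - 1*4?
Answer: -924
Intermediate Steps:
y(I, h) = -2 (y(I, h) = 2 - 4 = -2)
k(A) = 6 (k(A) = 3*(2*1) = 3*2 = 6)
k(y(6, -4))*Z = 6*(-154) = -924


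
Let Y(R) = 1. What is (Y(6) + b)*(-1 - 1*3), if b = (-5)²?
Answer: -104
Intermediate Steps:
b = 25
(Y(6) + b)*(-1 - 1*3) = (1 + 25)*(-1 - 1*3) = 26*(-1 - 3) = 26*(-4) = -104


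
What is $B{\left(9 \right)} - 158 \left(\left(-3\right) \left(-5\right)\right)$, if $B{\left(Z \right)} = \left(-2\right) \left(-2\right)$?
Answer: $-2366$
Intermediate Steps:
$B{\left(Z \right)} = 4$
$B{\left(9 \right)} - 158 \left(\left(-3\right) \left(-5\right)\right) = 4 - 158 \left(\left(-3\right) \left(-5\right)\right) = 4 - 2370 = -2366$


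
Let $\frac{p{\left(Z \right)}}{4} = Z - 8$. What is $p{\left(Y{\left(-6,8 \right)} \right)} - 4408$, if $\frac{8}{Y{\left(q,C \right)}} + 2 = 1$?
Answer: $-4472$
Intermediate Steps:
$Y{\left(q,C \right)} = -8$ ($Y{\left(q,C \right)} = \frac{8}{-2 + 1} = \frac{8}{-1} = 8 \left(-1\right) = -8$)
$p{\left(Z \right)} = -32 + 4 Z$ ($p{\left(Z \right)} = 4 \left(Z - 8\right) = 4 \left(-8 + Z\right) = -32 + 4 Z$)
$p{\left(Y{\left(-6,8 \right)} \right)} - 4408 = \left(-32 + 4 \left(-8\right)\right) - 4408 = \left(-32 - 32\right) - 4408 = -64 - 4408 = -4472$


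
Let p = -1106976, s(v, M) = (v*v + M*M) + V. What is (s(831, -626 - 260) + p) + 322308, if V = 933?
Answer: 691822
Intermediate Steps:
s(v, M) = 933 + M² + v² (s(v, M) = (v*v + M*M) + 933 = (v² + M²) + 933 = (M² + v²) + 933 = 933 + M² + v²)
(s(831, -626 - 260) + p) + 322308 = ((933 + (-626 - 260)² + 831²) - 1106976) + 322308 = ((933 + (-886)² + 690561) - 1106976) + 322308 = ((933 + 784996 + 690561) - 1106976) + 322308 = (1476490 - 1106976) + 322308 = 369514 + 322308 = 691822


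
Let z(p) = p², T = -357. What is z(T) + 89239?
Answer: 216688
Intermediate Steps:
z(T) + 89239 = (-357)² + 89239 = 127449 + 89239 = 216688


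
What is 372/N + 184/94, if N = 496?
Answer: 509/188 ≈ 2.7074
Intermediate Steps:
372/N + 184/94 = 372/496 + 184/94 = 372*(1/496) + 184*(1/94) = 3/4 + 92/47 = 509/188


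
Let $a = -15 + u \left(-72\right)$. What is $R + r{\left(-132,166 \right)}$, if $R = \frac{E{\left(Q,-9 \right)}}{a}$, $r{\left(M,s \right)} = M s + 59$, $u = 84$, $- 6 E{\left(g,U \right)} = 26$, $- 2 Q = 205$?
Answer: $- \frac{397484204}{18189} \approx -21853.0$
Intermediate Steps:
$Q = - \frac{205}{2}$ ($Q = \left(- \frac{1}{2}\right) 205 = - \frac{205}{2} \approx -102.5$)
$E{\left(g,U \right)} = - \frac{13}{3}$ ($E{\left(g,U \right)} = \left(- \frac{1}{6}\right) 26 = - \frac{13}{3}$)
$r{\left(M,s \right)} = 59 + M s$
$a = -6063$ ($a = -15 + 84 \left(-72\right) = -15 - 6048 = -6063$)
$R = \frac{13}{18189}$ ($R = - \frac{13}{3 \left(-6063\right)} = \left(- \frac{13}{3}\right) \left(- \frac{1}{6063}\right) = \frac{13}{18189} \approx 0.00071472$)
$R + r{\left(-132,166 \right)} = \frac{13}{18189} + \left(59 - 21912\right) = \frac{13}{18189} - 21853 = - \frac{397484204}{18189}$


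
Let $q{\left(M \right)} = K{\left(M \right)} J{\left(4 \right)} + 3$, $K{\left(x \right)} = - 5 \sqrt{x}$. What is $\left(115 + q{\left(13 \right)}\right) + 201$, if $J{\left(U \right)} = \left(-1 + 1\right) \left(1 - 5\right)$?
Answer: $319$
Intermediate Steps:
$J{\left(U \right)} = 0$ ($J{\left(U \right)} = 0 \left(-4\right) = 0$)
$q{\left(M \right)} = 3$ ($q{\left(M \right)} = - 5 \sqrt{M} 0 + 3 = 0 + 3 = 3$)
$\left(115 + q{\left(13 \right)}\right) + 201 = \left(115 + 3\right) + 201 = 118 + 201 = 319$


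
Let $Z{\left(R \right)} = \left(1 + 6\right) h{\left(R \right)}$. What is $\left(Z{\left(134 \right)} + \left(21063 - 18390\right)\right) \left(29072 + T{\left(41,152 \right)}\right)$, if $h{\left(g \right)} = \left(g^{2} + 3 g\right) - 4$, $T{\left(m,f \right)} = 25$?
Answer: $3816100647$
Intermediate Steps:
$h{\left(g \right)} = -4 + g^{2} + 3 g$
$Z{\left(R \right)} = -28 + 7 R^{2} + 21 R$ ($Z{\left(R \right)} = \left(1 + 6\right) \left(-4 + R^{2} + 3 R\right) = 7 \left(-4 + R^{2} + 3 R\right) = -28 + 7 R^{2} + 21 R$)
$\left(Z{\left(134 \right)} + \left(21063 - 18390\right)\right) \left(29072 + T{\left(41,152 \right)}\right) = \left(\left(-28 + 7 \cdot 134^{2} + 21 \cdot 134\right) + \left(21063 - 18390\right)\right) \left(29072 + 25\right) = \left(\left(-28 + 7 \cdot 17956 + 2814\right) + 2673\right) 29097 = \left(\left(-28 + 125692 + 2814\right) + 2673\right) 29097 = \left(128478 + 2673\right) 29097 = 131151 \cdot 29097 = 3816100647$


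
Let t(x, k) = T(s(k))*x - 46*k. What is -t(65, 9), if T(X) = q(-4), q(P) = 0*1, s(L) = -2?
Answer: 414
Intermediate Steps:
q(P) = 0
T(X) = 0
t(x, k) = -46*k (t(x, k) = 0*x - 46*k = 0 - 46*k = -46*k)
-t(65, 9) = -(-46)*9 = -1*(-414) = 414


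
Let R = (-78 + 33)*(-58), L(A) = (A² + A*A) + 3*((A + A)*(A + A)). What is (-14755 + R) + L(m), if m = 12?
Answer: -10129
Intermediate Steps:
L(A) = 14*A² (L(A) = (A² + A²) + 3*((2*A)*(2*A)) = 2*A² + 3*(4*A²) = 2*A² + 12*A² = 14*A²)
R = 2610 (R = -45*(-58) = 2610)
(-14755 + R) + L(m) = (-14755 + 2610) + 14*12² = -12145 + 14*144 = -12145 + 2016 = -10129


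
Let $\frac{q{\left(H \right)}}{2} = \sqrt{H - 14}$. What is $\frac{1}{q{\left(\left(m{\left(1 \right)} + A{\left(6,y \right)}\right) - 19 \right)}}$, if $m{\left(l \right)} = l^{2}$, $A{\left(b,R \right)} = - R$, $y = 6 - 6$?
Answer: $- \frac{i \sqrt{2}}{16} \approx - 0.088388 i$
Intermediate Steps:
$y = 0$ ($y = 6 - 6 = 0$)
$q{\left(H \right)} = 2 \sqrt{-14 + H}$ ($q{\left(H \right)} = 2 \sqrt{H - 14} = 2 \sqrt{-14 + H}$)
$\frac{1}{q{\left(\left(m{\left(1 \right)} + A{\left(6,y \right)}\right) - 19 \right)}} = \frac{1}{2 \sqrt{-14 - \left(19 - 1^{2}\right)}} = \frac{1}{2 \sqrt{-14 + \left(\left(1 + 0\right) - 19\right)}} = \frac{1}{2 \sqrt{-14 + \left(1 - 19\right)}} = \frac{1}{2 \sqrt{-14 - 18}} = \frac{1}{2 \sqrt{-32}} = \frac{1}{2 \cdot 4 i \sqrt{2}} = \frac{1}{8 i \sqrt{2}} = - \frac{i \sqrt{2}}{16}$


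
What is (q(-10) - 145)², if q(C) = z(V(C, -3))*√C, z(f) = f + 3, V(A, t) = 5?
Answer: 20385 - 2320*I*√10 ≈ 20385.0 - 7336.5*I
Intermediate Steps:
z(f) = 3 + f
q(C) = 8*√C (q(C) = (3 + 5)*√C = 8*√C)
(q(-10) - 145)² = (8*√(-10) - 145)² = (8*(I*√10) - 145)² = (8*I*√10 - 145)² = (-145 + 8*I*√10)²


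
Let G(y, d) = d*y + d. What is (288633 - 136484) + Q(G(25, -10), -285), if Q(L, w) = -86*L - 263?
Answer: 174246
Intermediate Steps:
G(y, d) = d + d*y
Q(L, w) = -263 - 86*L
(288633 - 136484) + Q(G(25, -10), -285) = (288633 - 136484) + (-263 - (-860)*(1 + 25)) = 152149 + (-263 - (-860)*26) = 152149 + (-263 - 86*(-260)) = 152149 + (-263 + 22360) = 152149 + 22097 = 174246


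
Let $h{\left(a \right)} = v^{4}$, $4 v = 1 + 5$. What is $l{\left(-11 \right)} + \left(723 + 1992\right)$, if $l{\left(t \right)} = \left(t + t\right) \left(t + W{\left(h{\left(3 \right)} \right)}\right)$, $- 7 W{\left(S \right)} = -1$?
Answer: $\frac{20677}{7} \approx 2953.9$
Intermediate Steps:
$v = \frac{3}{2}$ ($v = \frac{1 + 5}{4} = \frac{1}{4} \cdot 6 = \frac{3}{2} \approx 1.5$)
$h{\left(a \right)} = \frac{81}{16}$ ($h{\left(a \right)} = \left(\frac{3}{2}\right)^{4} = \frac{81}{16}$)
$W{\left(S \right)} = \frac{1}{7}$ ($W{\left(S \right)} = \left(- \frac{1}{7}\right) \left(-1\right) = \frac{1}{7}$)
$l{\left(t \right)} = 2 t \left(\frac{1}{7} + t\right)$ ($l{\left(t \right)} = \left(t + t\right) \left(t + \frac{1}{7}\right) = 2 t \left(\frac{1}{7} + t\right)$)
$l{\left(-11 \right)} + \left(723 + 1992\right) = \frac{2}{7} \left(-11\right) \left(1 + 7 \left(-11\right)\right) + \left(723 + 1992\right) = \frac{2}{7} \left(-11\right) \left(1 - 77\right) + 2715 = \frac{2}{7} \left(-11\right) \left(-76\right) + 2715 = \frac{1672}{7} + 2715 = \frac{20677}{7}$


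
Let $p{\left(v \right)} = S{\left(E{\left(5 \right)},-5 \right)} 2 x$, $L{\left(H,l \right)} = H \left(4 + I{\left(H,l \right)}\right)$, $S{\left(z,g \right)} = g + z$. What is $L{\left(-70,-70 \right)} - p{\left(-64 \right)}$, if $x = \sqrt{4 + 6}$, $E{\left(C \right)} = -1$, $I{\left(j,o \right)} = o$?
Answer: $4620 + 12 \sqrt{10} \approx 4657.9$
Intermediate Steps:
$x = \sqrt{10} \approx 3.1623$
$L{\left(H,l \right)} = H \left(4 + l\right)$
$p{\left(v \right)} = - 12 \sqrt{10}$ ($p{\left(v \right)} = \left(-5 - 1\right) 2 \sqrt{10} = \left(-6\right) 2 \sqrt{10} = - 12 \sqrt{10}$)
$L{\left(-70,-70 \right)} - p{\left(-64 \right)} = - 70 \left(4 - 70\right) - - 12 \sqrt{10} = \left(-70\right) \left(-66\right) + 12 \sqrt{10} = 4620 + 12 \sqrt{10}$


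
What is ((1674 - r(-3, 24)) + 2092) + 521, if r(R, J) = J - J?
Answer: 4287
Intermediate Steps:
r(R, J) = 0
((1674 - r(-3, 24)) + 2092) + 521 = ((1674 - 1*0) + 2092) + 521 = ((1674 + 0) + 2092) + 521 = (1674 + 2092) + 521 = 3766 + 521 = 4287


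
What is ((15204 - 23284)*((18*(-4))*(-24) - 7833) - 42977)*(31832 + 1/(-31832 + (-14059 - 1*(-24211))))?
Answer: 34012745672127057/21680 ≈ 1.5689e+12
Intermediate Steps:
((15204 - 23284)*((18*(-4))*(-24) - 7833) - 42977)*(31832 + 1/(-31832 + (-14059 - 1*(-24211)))) = (-8080*(-72*(-24) - 7833) - 42977)*(31832 + 1/(-31832 + (-14059 + 24211))) = (-8080*(1728 - 7833) - 42977)*(31832 + 1/(-31832 + 10152)) = (-8080*(-6105) - 42977)*(31832 + 1/(-21680)) = (49328400 - 42977)*(31832 - 1/21680) = 49285423*(690117759/21680) = 34012745672127057/21680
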